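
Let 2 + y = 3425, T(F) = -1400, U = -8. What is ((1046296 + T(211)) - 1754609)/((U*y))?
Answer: 236571/9128 ≈ 25.917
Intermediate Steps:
y = 3423 (y = -2 + 3425 = 3423)
((1046296 + T(211)) - 1754609)/((U*y)) = ((1046296 - 1400) - 1754609)/((-8*3423)) = (1044896 - 1754609)/(-27384) = -709713*(-1/27384) = 236571/9128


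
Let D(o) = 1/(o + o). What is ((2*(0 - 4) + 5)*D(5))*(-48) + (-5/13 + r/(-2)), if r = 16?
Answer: 391/65 ≈ 6.0154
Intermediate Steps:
D(o) = 1/(2*o)
((2*(0 - 4) + 5)*D(5))*(-48) + (-5/13 + r/(-2)) = ((2*(0 - 4) + 5)*((½)/5))*(-48) + (-5/13 + 16/(-2)) = ((2*(-4) + 5)*((½)*(⅕)))*(-48) + (-5*1/13 + 16*(-½)) = ((-8 + 5)*(⅒))*(-48) + (-5/13 - 8) = -3*⅒*(-48) - 109/13 = -3/10*(-48) - 109/13 = 72/5 - 109/13 = 391/65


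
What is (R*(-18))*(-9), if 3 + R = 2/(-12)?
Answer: -513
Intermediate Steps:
R = -19/6 (R = -3 + 2/(-12) = -3 + 2*(-1/12) = -3 - ⅙ = -19/6 ≈ -3.1667)
(R*(-18))*(-9) = -19/6*(-18)*(-9) = 57*(-9) = -513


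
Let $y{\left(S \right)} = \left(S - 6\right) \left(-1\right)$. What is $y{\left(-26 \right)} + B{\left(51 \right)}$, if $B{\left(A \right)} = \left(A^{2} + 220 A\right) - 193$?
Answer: $13660$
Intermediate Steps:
$B{\left(A \right)} = -193 + A^{2} + 220 A$
$y{\left(S \right)} = 6 - S$ ($y{\left(S \right)} = \left(-6 + S\right) \left(-1\right) = 6 - S$)
$y{\left(-26 \right)} + B{\left(51 \right)} = \left(6 - -26\right) + \left(-193 + 51^{2} + 220 \cdot 51\right) = \left(6 + 26\right) + \left(-193 + 2601 + 11220\right) = 32 + 13628 = 13660$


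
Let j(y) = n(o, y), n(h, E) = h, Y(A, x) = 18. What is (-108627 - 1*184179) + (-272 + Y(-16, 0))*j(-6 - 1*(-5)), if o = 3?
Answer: -293568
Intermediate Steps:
j(y) = 3
(-108627 - 1*184179) + (-272 + Y(-16, 0))*j(-6 - 1*(-5)) = (-108627 - 1*184179) + (-272 + 18)*3 = (-108627 - 184179) - 254*3 = -292806 - 762 = -293568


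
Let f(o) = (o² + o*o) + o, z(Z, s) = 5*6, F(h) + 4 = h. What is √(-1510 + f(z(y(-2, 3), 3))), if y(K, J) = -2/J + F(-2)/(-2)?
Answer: 8*√5 ≈ 17.889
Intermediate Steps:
F(h) = -4 + h
y(K, J) = 3 - 2/J (y(K, J) = -2/J + (-4 - 2)/(-2) = -2/J - 6*(-½) = -2/J + 3 = 3 - 2/J)
z(Z, s) = 30
f(o) = o + 2*o² (f(o) = (o² + o²) + o = 2*o² + o = o + 2*o²)
√(-1510 + f(z(y(-2, 3), 3))) = √(-1510 + 30*(1 + 2*30)) = √(-1510 + 30*(1 + 60)) = √(-1510 + 30*61) = √(-1510 + 1830) = √320 = 8*√5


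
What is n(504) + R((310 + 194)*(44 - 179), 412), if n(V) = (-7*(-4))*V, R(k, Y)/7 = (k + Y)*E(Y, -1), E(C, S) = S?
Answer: 487508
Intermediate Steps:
R(k, Y) = -7*Y - 7*k (R(k, Y) = 7*((k + Y)*(-1)) = 7*((Y + k)*(-1)) = 7*(-Y - k) = -7*Y - 7*k)
n(V) = 28*V
n(504) + R((310 + 194)*(44 - 179), 412) = 28*504 + (-7*412 - 7*(310 + 194)*(44 - 179)) = 14112 + (-2884 - 3528*(-135)) = 14112 + (-2884 - 7*(-68040)) = 14112 + (-2884 + 476280) = 14112 + 473396 = 487508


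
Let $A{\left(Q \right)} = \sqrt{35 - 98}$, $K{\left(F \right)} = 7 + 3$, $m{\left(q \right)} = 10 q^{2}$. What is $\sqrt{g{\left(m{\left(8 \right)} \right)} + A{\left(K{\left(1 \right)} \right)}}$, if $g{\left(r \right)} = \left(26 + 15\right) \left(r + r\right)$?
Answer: $\sqrt{52480 + 3 i \sqrt{7}} \approx 229.09 + 0.017 i$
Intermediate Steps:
$g{\left(r \right)} = 82 r$ ($g{\left(r \right)} = 41 \cdot 2 r = 82 r$)
$K{\left(F \right)} = 10$
$A{\left(Q \right)} = 3 i \sqrt{7}$ ($A{\left(Q \right)} = \sqrt{-63} = 3 i \sqrt{7}$)
$\sqrt{g{\left(m{\left(8 \right)} \right)} + A{\left(K{\left(1 \right)} \right)}} = \sqrt{82 \cdot 10 \cdot 8^{2} + 3 i \sqrt{7}} = \sqrt{82 \cdot 10 \cdot 64 + 3 i \sqrt{7}} = \sqrt{82 \cdot 640 + 3 i \sqrt{7}} = \sqrt{52480 + 3 i \sqrt{7}}$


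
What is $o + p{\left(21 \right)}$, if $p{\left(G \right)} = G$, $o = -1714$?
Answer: $-1693$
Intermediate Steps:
$o + p{\left(21 \right)} = -1714 + 21 = -1693$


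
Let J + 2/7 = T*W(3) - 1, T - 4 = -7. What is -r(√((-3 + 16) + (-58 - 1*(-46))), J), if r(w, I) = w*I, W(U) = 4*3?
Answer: 261/7 ≈ 37.286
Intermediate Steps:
T = -3 (T = 4 - 7 = -3)
W(U) = 12
J = -261/7 (J = -2/7 + (-3*12 - 1) = -2/7 + (-36 - 1) = -2/7 - 37 = -261/7 ≈ -37.286)
r(w, I) = I*w
-r(√((-3 + 16) + (-58 - 1*(-46))), J) = -(-261)*√((-3 + 16) + (-58 - 1*(-46)))/7 = -(-261)*√(13 + (-58 + 46))/7 = -(-261)*√(13 - 12)/7 = -(-261)*√1/7 = -(-261)/7 = -1*(-261/7) = 261/7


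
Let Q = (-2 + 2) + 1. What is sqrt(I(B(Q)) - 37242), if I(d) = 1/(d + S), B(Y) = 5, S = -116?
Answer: I*sqrt(458858793)/111 ≈ 192.98*I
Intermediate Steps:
Q = 1 (Q = 0 + 1 = 1)
I(d) = 1/(-116 + d) (I(d) = 1/(d - 116) = 1/(-116 + d))
sqrt(I(B(Q)) - 37242) = sqrt(1/(-116 + 5) - 37242) = sqrt(1/(-111) - 37242) = sqrt(-1/111 - 37242) = sqrt(-4133863/111) = I*sqrt(458858793)/111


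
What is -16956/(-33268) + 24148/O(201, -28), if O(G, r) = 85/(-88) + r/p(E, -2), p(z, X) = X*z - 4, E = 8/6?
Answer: 88375155137/11835091 ≈ 7467.2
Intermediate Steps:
E = 4/3 (E = 8*(1/6) = 4/3 ≈ 1.3333)
p(z, X) = -4 + X*z
O(G, r) = -85/88 - 3*r/20 (O(G, r) = 85/(-88) + r/(-4 - 2*4/3) = 85*(-1/88) + r/(-4 - 8/3) = -85/88 + r/(-20/3) = -85/88 + r*(-3/20) = -85/88 - 3*r/20)
-16956/(-33268) + 24148/O(201, -28) = -16956/(-33268) + 24148/(-85/88 - 3/20*(-28)) = -16956*(-1/33268) + 24148/(-85/88 + 21/5) = 4239/8317 + 24148/(1423/440) = 4239/8317 + 24148*(440/1423) = 4239/8317 + 10625120/1423 = 88375155137/11835091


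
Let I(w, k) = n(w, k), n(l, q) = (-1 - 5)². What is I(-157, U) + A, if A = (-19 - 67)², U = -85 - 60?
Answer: 7432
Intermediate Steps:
U = -145
n(l, q) = 36 (n(l, q) = (-6)² = 36)
I(w, k) = 36
A = 7396 (A = (-86)² = 7396)
I(-157, U) + A = 36 + 7396 = 7432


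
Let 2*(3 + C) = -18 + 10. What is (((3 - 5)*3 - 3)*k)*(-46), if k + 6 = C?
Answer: -5382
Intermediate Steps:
C = -7 (C = -3 + (-18 + 10)/2 = -3 + (½)*(-8) = -3 - 4 = -7)
k = -13 (k = -6 - 7 = -13)
(((3 - 5)*3 - 3)*k)*(-46) = (((3 - 5)*3 - 3)*(-13))*(-46) = ((-2*3 - 3)*(-13))*(-46) = ((-6 - 3)*(-13))*(-46) = -9*(-13)*(-46) = 117*(-46) = -5382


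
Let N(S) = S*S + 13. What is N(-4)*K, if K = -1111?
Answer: -32219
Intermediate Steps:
N(S) = 13 + S² (N(S) = S² + 13 = 13 + S²)
N(-4)*K = (13 + (-4)²)*(-1111) = (13 + 16)*(-1111) = 29*(-1111) = -32219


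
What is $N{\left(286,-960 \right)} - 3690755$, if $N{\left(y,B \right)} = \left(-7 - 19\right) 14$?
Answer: $-3691119$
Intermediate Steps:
$N{\left(y,B \right)} = -364$ ($N{\left(y,B \right)} = \left(-26\right) 14 = -364$)
$N{\left(286,-960 \right)} - 3690755 = -364 - 3690755 = -3691119$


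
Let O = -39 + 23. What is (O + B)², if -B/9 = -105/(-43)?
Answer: 2666689/1849 ≈ 1442.2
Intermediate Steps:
O = -16
B = -945/43 (B = -(-945)/(-43) = -(-945)*(-1)/43 = -9*105/43 = -945/43 ≈ -21.977)
(O + B)² = (-16 - 945/43)² = (-1633/43)² = 2666689/1849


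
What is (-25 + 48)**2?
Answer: 529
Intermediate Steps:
(-25 + 48)**2 = 23**2 = 529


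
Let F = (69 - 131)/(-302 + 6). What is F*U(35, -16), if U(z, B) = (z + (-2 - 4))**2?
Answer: 26071/148 ≈ 176.16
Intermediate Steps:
U(z, B) = (-6 + z)**2 (U(z, B) = (z - 6)**2 = (-6 + z)**2)
F = 31/148 (F = -62/(-296) = -62*(-1/296) = 31/148 ≈ 0.20946)
F*U(35, -16) = 31*(-6 + 35)**2/148 = (31/148)*29**2 = (31/148)*841 = 26071/148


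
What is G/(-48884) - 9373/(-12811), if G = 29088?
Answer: 211741/1550131 ≈ 0.13660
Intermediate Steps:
G/(-48884) - 9373/(-12811) = 29088/(-48884) - 9373/(-12811) = 29088*(-1/48884) - 9373*(-1/12811) = -72/121 + 9373/12811 = 211741/1550131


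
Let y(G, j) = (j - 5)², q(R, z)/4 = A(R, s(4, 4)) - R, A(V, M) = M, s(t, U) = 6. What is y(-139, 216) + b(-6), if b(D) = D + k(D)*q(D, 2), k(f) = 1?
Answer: 44563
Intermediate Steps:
q(R, z) = 24 - 4*R (q(R, z) = 4*(6 - R) = 24 - 4*R)
y(G, j) = (-5 + j)²
b(D) = 24 - 3*D (b(D) = D + 1*(24 - 4*D) = D + (24 - 4*D) = 24 - 3*D)
y(-139, 216) + b(-6) = (-5 + 216)² + (24 - 3*(-6)) = 211² + (24 + 18) = 44521 + 42 = 44563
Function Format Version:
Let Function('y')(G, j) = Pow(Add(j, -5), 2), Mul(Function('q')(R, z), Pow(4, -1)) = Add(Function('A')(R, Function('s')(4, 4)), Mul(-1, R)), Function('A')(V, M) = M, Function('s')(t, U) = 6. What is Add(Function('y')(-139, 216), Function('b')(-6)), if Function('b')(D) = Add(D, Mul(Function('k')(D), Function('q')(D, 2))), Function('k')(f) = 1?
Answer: 44563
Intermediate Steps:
Function('q')(R, z) = Add(24, Mul(-4, R)) (Function('q')(R, z) = Mul(4, Add(6, Mul(-1, R))) = Add(24, Mul(-4, R)))
Function('y')(G, j) = Pow(Add(-5, j), 2)
Function('b')(D) = Add(24, Mul(-3, D)) (Function('b')(D) = Add(D, Mul(1, Add(24, Mul(-4, D)))) = Add(D, Add(24, Mul(-4, D))) = Add(24, Mul(-3, D)))
Add(Function('y')(-139, 216), Function('b')(-6)) = Add(Pow(Add(-5, 216), 2), Add(24, Mul(-3, -6))) = Add(Pow(211, 2), Add(24, 18)) = Add(44521, 42) = 44563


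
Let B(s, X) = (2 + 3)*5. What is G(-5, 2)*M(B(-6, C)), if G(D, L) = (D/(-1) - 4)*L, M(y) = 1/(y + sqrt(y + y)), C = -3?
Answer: 2/23 - 2*sqrt(2)/115 ≈ 0.062361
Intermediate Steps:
B(s, X) = 25 (B(s, X) = 5*5 = 25)
M(y) = 1/(y + sqrt(2)*sqrt(y)) (M(y) = 1/(y + sqrt(2*y)) = 1/(y + sqrt(2)*sqrt(y)))
G(D, L) = L*(-4 - D) (G(D, L) = (D*(-1) - 4)*L = (-D - 4)*L = (-4 - D)*L = L*(-4 - D))
G(-5, 2)*M(B(-6, C)) = (-1*2*(4 - 5))/(25 + sqrt(2)*sqrt(25)) = (-1*2*(-1))/(25 + sqrt(2)*5) = 2/(25 + 5*sqrt(2))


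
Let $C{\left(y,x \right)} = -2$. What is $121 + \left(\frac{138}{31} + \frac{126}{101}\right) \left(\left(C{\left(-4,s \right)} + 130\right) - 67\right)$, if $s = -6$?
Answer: $\frac{1467335}{3131} \approx 468.65$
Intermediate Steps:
$121 + \left(\frac{138}{31} + \frac{126}{101}\right) \left(\left(C{\left(-4,s \right)} + 130\right) - 67\right) = 121 + \left(\frac{138}{31} + \frac{126}{101}\right) \left(\left(-2 + 130\right) - 67\right) = 121 + \left(138 \cdot \frac{1}{31} + 126 \cdot \frac{1}{101}\right) \left(128 - 67\right) = 121 + \left(\frac{138}{31} + \frac{126}{101}\right) 61 = 121 + \frac{17844}{3131} \cdot 61 = 121 + \frac{1088484}{3131} = \frac{1467335}{3131}$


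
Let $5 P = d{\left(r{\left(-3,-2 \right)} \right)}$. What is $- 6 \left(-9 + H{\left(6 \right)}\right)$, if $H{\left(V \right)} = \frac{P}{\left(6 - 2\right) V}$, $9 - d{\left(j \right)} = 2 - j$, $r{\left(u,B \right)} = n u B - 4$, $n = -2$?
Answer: $\frac{1089}{20} \approx 54.45$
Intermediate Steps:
$r{\left(u,B \right)} = -4 - 2 B u$ ($r{\left(u,B \right)} = - 2 u B - 4 = - 2 B u - 4 = -4 - 2 B u$)
$d{\left(j \right)} = 7 + j$ ($d{\left(j \right)} = 9 - \left(2 - j\right) = 9 + \left(-2 + j\right) = 7 + j$)
$P = - \frac{9}{5}$ ($P = \frac{7 - \left(4 - -12\right)}{5} = \frac{7 - 16}{5} = \frac{1}{5} \left(-9\right) = - \frac{9}{5} \approx -1.8$)
$H{\left(V \right)} = - \frac{9}{20 V}$ ($H{\left(V \right)} = - \frac{9}{5 \left(6 - 2\right) V} = - \frac{9}{5 \cdot 4 V} = - \frac{9 \frac{1}{4 V}}{5} = - \frac{9}{20 V}$)
$- 6 \left(-9 + H{\left(6 \right)}\right) = - 6 \left(-9 - \frac{9}{20 \cdot 6}\right) = - 6 \left(-9 - \frac{3}{40}\right) = \left(-6\right) \left(- \frac{363}{40}\right) = \frac{1089}{20}$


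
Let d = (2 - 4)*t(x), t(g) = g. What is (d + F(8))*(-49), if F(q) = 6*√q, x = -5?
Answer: -490 - 588*√2 ≈ -1321.6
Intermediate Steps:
d = 10 (d = (2 - 4)*(-5) = -2*(-5) = 10)
(d + F(8))*(-49) = (10 + 6*√8)*(-49) = (10 + 6*(2*√2))*(-49) = (10 + 12*√2)*(-49) = -490 - 588*√2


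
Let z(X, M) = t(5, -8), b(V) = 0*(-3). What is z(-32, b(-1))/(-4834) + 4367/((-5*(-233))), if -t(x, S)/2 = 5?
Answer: 10560864/2815805 ≈ 3.7506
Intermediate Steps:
t(x, S) = -10 (t(x, S) = -2*5 = -10)
b(V) = 0
z(X, M) = -10
z(-32, b(-1))/(-4834) + 4367/((-5*(-233))) = -10/(-4834) + 4367/((-5*(-233))) = -10*(-1/4834) + 4367/1165 = 5/2417 + 4367*(1/1165) = 5/2417 + 4367/1165 = 10560864/2815805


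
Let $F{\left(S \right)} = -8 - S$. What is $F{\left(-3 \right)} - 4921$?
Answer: $-4926$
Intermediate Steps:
$F{\left(-3 \right)} - 4921 = \left(-8 - -3\right) - 4921 = \left(-8 + 3\right) - 4921 = -5 - 4921 = -4926$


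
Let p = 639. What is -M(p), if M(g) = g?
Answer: -639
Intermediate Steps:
-M(p) = -1*639 = -639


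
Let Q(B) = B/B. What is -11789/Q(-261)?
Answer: -11789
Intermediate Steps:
Q(B) = 1
-11789/Q(-261) = -11789/1 = -11789*1 = -11789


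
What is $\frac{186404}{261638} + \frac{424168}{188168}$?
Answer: $\frac{9128358441}{3076993699} \approx 2.9666$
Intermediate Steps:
$\frac{186404}{261638} + \frac{424168}{188168} = 186404 \cdot \frac{1}{261638} + 424168 \cdot \frac{1}{188168} = \frac{93202}{130819} + \frac{53021}{23521} = \frac{9128358441}{3076993699}$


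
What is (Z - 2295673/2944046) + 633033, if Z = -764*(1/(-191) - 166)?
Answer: 2237063441933/2944046 ≈ 7.5986e+5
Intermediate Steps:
Z = 126828 (Z = -764*(-1/191 - 166) = -764*(-31707/191) = 126828)
(Z - 2295673/2944046) + 633033 = (126828 - 2295673/2944046) + 633033 = 373385170415/2944046 + 633033 = 2237063441933/2944046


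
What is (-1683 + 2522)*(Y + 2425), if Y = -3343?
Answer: -770202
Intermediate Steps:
(-1683 + 2522)*(Y + 2425) = (-1683 + 2522)*(-3343 + 2425) = 839*(-918) = -770202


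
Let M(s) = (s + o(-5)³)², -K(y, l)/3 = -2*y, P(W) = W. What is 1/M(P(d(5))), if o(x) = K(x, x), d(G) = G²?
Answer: 1/727650625 ≈ 1.3743e-9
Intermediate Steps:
K(y, l) = 6*y (K(y, l) = -(-6)*y = 6*y)
o(x) = 6*x
M(s) = (-27000 + s)² (M(s) = (s + (6*(-5))³)² = (s + (-30)³)² = (s - 27000)² = (-27000 + s)²)
1/M(P(d(5))) = 1/((-27000 + 5²)²) = 1/((-27000 + 25)²) = 1/((-26975)²) = 1/727650625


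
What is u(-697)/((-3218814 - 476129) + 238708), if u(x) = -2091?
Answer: 2091/3456235 ≈ 0.00060499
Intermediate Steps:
u(-697)/((-3218814 - 476129) + 238708) = -2091/((-3218814 - 476129) + 238708) = -2091/(-3694943 + 238708) = -2091/(-3456235) = -2091*(-1/3456235) = 2091/3456235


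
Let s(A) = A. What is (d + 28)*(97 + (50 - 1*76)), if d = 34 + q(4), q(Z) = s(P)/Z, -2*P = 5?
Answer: 34861/8 ≈ 4357.6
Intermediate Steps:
P = -5/2 (P = -½*5 = -5/2 ≈ -2.5000)
q(Z) = -5/(2*Z)
d = 267/8 (d = 34 - 5/2/4 = 34 - 5/2*¼ = 34 - 5/8 = 267/8 ≈ 33.375)
(d + 28)*(97 + (50 - 1*76)) = (267/8 + 28)*(97 + (50 - 1*76)) = 491*(97 + (50 - 76))/8 = 491*(97 - 26)/8 = (491/8)*71 = 34861/8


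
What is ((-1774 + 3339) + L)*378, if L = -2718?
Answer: -435834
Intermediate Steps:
((-1774 + 3339) + L)*378 = ((-1774 + 3339) - 2718)*378 = (1565 - 2718)*378 = -1153*378 = -435834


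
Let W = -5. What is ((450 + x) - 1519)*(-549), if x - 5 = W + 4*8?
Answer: 569313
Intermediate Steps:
x = 32 (x = 5 + (-5 + 4*8) = 5 + (-5 + 32) = 5 + 27 = 32)
((450 + x) - 1519)*(-549) = ((450 + 32) - 1519)*(-549) = (482 - 1519)*(-549) = -1037*(-549) = 569313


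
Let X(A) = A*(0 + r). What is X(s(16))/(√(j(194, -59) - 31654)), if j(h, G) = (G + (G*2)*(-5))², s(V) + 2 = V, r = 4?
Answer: 56*√250307/250307 ≈ 0.11193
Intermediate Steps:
s(V) = -2 + V
X(A) = 4*A (X(A) = A*(0 + 4) = A*4 = 4*A)
j(h, G) = 81*G² (j(h, G) = (G + (2*G)*(-5))² = (G - 10*G)² = (-9*G)² = 81*G²)
X(s(16))/(√(j(194, -59) - 31654)) = (4*(-2 + 16))/(√(81*(-59)² - 31654)) = (4*14)/(√(81*3481 - 31654)) = 56/(√(281961 - 31654)) = 56/(√250307) = 56*(√250307/250307) = 56*√250307/250307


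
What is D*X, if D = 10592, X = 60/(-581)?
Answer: -635520/581 ≈ -1093.8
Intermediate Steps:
X = -60/581 (X = 60*(-1/581) = -60/581 ≈ -0.10327)
D*X = 10592*(-60/581) = -635520/581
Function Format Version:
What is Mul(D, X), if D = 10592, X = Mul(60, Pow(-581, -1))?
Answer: Rational(-635520, 581) ≈ -1093.8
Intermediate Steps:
X = Rational(-60, 581) (X = Mul(60, Rational(-1, 581)) = Rational(-60, 581) ≈ -0.10327)
Mul(D, X) = Mul(10592, Rational(-60, 581)) = Rational(-635520, 581)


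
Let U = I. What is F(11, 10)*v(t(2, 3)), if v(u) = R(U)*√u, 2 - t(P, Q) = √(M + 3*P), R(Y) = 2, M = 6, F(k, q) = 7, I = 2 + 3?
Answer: 14*√(2 - 2*√3) ≈ 16.94*I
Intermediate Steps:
I = 5
U = 5
t(P, Q) = 2 - √(6 + 3*P)
v(u) = 2*√u
F(11, 10)*v(t(2, 3)) = 7*(2*√(2 - √(6 + 3*2))) = 7*(2*√(2 - √(6 + 6))) = 7*(2*√(2 - √12)) = 7*(2*√(2 - 2*√3)) = 14*√(2 - 2*√3)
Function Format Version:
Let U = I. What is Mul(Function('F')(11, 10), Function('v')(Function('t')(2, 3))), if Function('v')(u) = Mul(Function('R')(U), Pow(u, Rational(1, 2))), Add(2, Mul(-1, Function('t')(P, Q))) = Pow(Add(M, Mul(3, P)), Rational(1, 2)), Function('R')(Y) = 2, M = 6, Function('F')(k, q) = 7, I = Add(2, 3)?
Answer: Mul(14, Pow(Add(2, Mul(-2, Pow(3, Rational(1, 2)))), Rational(1, 2))) ≈ Mul(16.940, I)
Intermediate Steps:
I = 5
U = 5
Function('t')(P, Q) = Add(2, Mul(-1, Pow(Add(6, Mul(3, P)), Rational(1, 2))))
Function('v')(u) = Mul(2, Pow(u, Rational(1, 2)))
Mul(Function('F')(11, 10), Function('v')(Function('t')(2, 3))) = Mul(7, Mul(2, Pow(Add(2, Mul(-1, Pow(Add(6, Mul(3, 2)), Rational(1, 2)))), Rational(1, 2)))) = Mul(7, Mul(2, Pow(Add(2, Mul(-1, Pow(Add(6, 6), Rational(1, 2)))), Rational(1, 2)))) = Mul(7, Mul(2, Pow(Add(2, Mul(-1, Pow(12, Rational(1, 2)))), Rational(1, 2)))) = Mul(7, Mul(2, Pow(Add(2, Mul(-1, Mul(2, Pow(3, Rational(1, 2))))), Rational(1, 2)))) = Mul(7, Mul(2, Pow(Add(2, Mul(-2, Pow(3, Rational(1, 2)))), Rational(1, 2)))) = Mul(14, Pow(Add(2, Mul(-2, Pow(3, Rational(1, 2)))), Rational(1, 2)))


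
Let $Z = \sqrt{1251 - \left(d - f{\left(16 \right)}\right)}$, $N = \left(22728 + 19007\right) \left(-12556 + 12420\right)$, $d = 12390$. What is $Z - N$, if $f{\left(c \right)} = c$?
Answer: $5675960 + 7 i \sqrt{227} \approx 5.676 \cdot 10^{6} + 105.47 i$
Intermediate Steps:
$N = -5675960$ ($N = 41735 \left(-136\right) = -5675960$)
$Z = 7 i \sqrt{227}$ ($Z = \sqrt{1251 + \left(16 - 12390\right)} = \sqrt{1251 - 12374} = \sqrt{-11123} = 7 i \sqrt{227} \approx 105.47 i$)
$Z - N = 7 i \sqrt{227} - -5675960 = 7 i \sqrt{227} + 5675960 = 5675960 + 7 i \sqrt{227}$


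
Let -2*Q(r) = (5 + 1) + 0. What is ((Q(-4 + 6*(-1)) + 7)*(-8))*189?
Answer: -6048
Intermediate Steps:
Q(r) = -3 (Q(r) = -((5 + 1) + 0)/2 = -(6 + 0)/2 = -½*6 = -3)
((Q(-4 + 6*(-1)) + 7)*(-8))*189 = ((-3 + 7)*(-8))*189 = (4*(-8))*189 = -32*189 = -6048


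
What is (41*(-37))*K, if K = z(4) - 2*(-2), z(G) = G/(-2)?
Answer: -3034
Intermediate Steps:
z(G) = -G/2 (z(G) = G*(-½) = -G/2)
K = 2 (K = -½*4 - 2*(-2) = -2 + 4 = 2)
(41*(-37))*K = (41*(-37))*2 = -1517*2 = -3034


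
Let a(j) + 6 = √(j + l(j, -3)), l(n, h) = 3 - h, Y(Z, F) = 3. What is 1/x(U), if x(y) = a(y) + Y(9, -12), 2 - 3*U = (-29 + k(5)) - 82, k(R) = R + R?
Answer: 9/94 + 11*√3/94 ≈ 0.29843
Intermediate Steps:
k(R) = 2*R
a(j) = -6 + √(6 + j) (a(j) = -6 + √(j + (3 - 1*(-3))) = -6 + √(j + (3 + 3)) = -6 + √(j + 6) = -6 + √(6 + j))
U = 103/3 (U = ⅔ - ((-29 + 2*5) - 82)/3 = ⅔ - ((-29 + 10) - 82)/3 = ⅔ - (-19 - 82)/3 = ⅔ - ⅓*(-101) = ⅔ + 101/3 = 103/3 ≈ 34.333)
x(y) = -3 + √(6 + y) (x(y) = (-6 + √(6 + y)) + 3 = -3 + √(6 + y))
1/x(U) = 1/(-3 + √(6 + 103/3)) = 1/(-3 + √(121/3)) = 1/(-3 + 11*√3/3)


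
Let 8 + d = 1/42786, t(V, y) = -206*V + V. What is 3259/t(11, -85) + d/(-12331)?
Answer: -156241593619/108156804030 ≈ -1.4446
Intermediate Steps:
t(V, y) = -205*V
d = -342287/42786 (d = -8 + 1/42786 = -342287/42786 ≈ -8.0000)
3259/t(11, -85) + d/(-12331) = 3259/((-205*11)) - 342287/42786/(-12331) = 3259/(-2255) - 342287/42786*(-1/12331) = 3259*(-1/2255) + 31117/47963106 = -3259/2255 + 31117/47963106 = -156241593619/108156804030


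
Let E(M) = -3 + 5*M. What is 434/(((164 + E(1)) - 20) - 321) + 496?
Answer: 12338/25 ≈ 493.52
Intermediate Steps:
434/(((164 + E(1)) - 20) - 321) + 496 = 434/(((164 + (-3 + 5*1)) - 20) - 321) + 496 = 434/(((164 + (-3 + 5)) - 20) - 321) + 496 = 434/(((164 + 2) - 20) - 321) + 496 = 434/((166 - 20) - 321) + 496 = 434/(146 - 321) + 496 = 434/(-175) + 496 = 434*(-1/175) + 496 = -62/25 + 496 = 12338/25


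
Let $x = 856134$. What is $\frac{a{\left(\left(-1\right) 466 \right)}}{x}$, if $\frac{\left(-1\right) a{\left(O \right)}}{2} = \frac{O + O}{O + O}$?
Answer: $- \frac{1}{428067} \approx -2.3361 \cdot 10^{-6}$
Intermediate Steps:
$a{\left(O \right)} = -2$ ($a{\left(O \right)} = - 2 \frac{O + O}{O + O} = - 2 \frac{2 O}{2 O} = - 2 \cdot 2 O \frac{1}{2 O} = \left(-2\right) 1 = -2$)
$\frac{a{\left(\left(-1\right) 466 \right)}}{x} = - \frac{2}{856134} = \left(-2\right) \frac{1}{856134} = - \frac{1}{428067}$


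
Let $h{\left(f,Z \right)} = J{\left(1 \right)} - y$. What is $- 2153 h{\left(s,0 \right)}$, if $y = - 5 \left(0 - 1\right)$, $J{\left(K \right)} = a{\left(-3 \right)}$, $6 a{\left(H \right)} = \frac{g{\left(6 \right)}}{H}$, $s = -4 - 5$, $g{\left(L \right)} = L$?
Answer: $\frac{34448}{3} \approx 11483.0$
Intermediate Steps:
$s = -9$
$a{\left(H \right)} = \frac{1}{H}$ ($a{\left(H \right)} = \frac{6 \frac{1}{H}}{6} = \frac{1}{H}$)
$J{\left(K \right)} = - \frac{1}{3}$ ($J{\left(K \right)} = \frac{1}{-3} = - \frac{1}{3}$)
$y = 5$ ($y = \left(-5\right) \left(-1\right) = 5$)
$h{\left(f,Z \right)} = - \frac{16}{3}$ ($h{\left(f,Z \right)} = - \frac{1}{3} - 5 = - \frac{16}{3}$)
$- 2153 h{\left(s,0 \right)} = \left(-2153\right) \left(- \frac{16}{3}\right) = \frac{34448}{3}$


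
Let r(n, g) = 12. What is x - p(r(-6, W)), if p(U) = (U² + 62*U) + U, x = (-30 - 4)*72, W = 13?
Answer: -3348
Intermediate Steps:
x = -2448 (x = -34*72 = -2448)
p(U) = U² + 63*U
x - p(r(-6, W)) = -2448 - 12*(63 + 12) = -2448 - 12*75 = -2448 - 1*900 = -2448 - 900 = -3348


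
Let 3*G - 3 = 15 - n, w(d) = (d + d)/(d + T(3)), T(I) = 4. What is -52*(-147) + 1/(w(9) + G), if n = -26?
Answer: 4785183/626 ≈ 7644.1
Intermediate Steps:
w(d) = 2*d/(4 + d) (w(d) = (d + d)/(d + 4) = (2*d)/(4 + d) = 2*d/(4 + d))
G = 44/3 (G = 1 + (15 - 1*(-26))/3 = 1 + (15 + 26)/3 = 1 + (1/3)*41 = 1 + 41/3 = 44/3 ≈ 14.667)
-52*(-147) + 1/(w(9) + G) = -52*(-147) + 1/(2*9/(4 + 9) + 44/3) = 7644 + 1/(2*9/13 + 44/3) = 7644 + 1/(2*9*(1/13) + 44/3) = 7644 + 1/(18/13 + 44/3) = 7644 + 1/(626/39) = 7644 + 39/626 = 4785183/626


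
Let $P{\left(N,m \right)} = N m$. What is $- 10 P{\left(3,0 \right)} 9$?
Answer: $0$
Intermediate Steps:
$- 10 P{\left(3,0 \right)} 9 = - 10 \cdot 3 \cdot 0 \cdot 9 = \left(-10\right) 0 \cdot 9 = 0 \cdot 9 = 0$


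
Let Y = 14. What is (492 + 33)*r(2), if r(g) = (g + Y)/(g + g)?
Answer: 2100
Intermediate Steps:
r(g) = (14 + g)/(2*g) (r(g) = (g + 14)/(g + g) = (14 + g)/((2*g)) = (14 + g)*(1/(2*g)) = (14 + g)/(2*g))
(492 + 33)*r(2) = (492 + 33)*((½)*(14 + 2)/2) = 525*((½)*(½)*16) = 525*4 = 2100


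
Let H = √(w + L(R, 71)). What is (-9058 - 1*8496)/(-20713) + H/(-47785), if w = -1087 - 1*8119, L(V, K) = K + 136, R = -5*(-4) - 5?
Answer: 17554/20713 - I*√8999/47785 ≈ 0.84749 - 0.0019852*I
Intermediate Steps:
R = 15 (R = 20 - 5 = 15)
L(V, K) = 136 + K
w = -9206 (w = -1087 - 8119 = -9206)
H = I*√8999 (H = √(-9206 + (136 + 71)) = √(-9206 + 207) = √(-8999) = I*√8999 ≈ 94.863*I)
(-9058 - 1*8496)/(-20713) + H/(-47785) = (-9058 - 1*8496)/(-20713) + (I*√8999)/(-47785) = (-9058 - 8496)*(-1/20713) + (I*√8999)*(-1/47785) = -17554*(-1/20713) - I*√8999/47785 = 17554/20713 - I*√8999/47785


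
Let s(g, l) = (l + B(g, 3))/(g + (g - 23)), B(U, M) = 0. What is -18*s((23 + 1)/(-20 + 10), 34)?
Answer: 3060/139 ≈ 22.014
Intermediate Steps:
s(g, l) = l/(-23 + 2*g) (s(g, l) = (l + 0)/(g + (g - 23)) = l/(g + (-23 + g)) = l/(-23 + 2*g))
-18*s((23 + 1)/(-20 + 10), 34) = -612/(-23 + 2*((23 + 1)/(-20 + 10))) = -612/(-23 + 2*(24/(-10))) = -612/(-23 + 2*(24*(-⅒))) = -612/(-23 + 2*(-12/5)) = -612/(-23 - 24/5) = -612/(-139/5) = -612*(-5)/139 = -18*(-170/139) = 3060/139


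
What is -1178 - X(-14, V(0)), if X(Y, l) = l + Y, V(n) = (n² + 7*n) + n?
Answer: -1164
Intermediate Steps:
V(n) = n² + 8*n
X(Y, l) = Y + l
-1178 - X(-14, V(0)) = -1178 - (-14 + 0*(8 + 0)) = -1178 - (-14 + 0*8) = -1178 - (-14 + 0) = -1178 - 1*(-14) = -1178 + 14 = -1164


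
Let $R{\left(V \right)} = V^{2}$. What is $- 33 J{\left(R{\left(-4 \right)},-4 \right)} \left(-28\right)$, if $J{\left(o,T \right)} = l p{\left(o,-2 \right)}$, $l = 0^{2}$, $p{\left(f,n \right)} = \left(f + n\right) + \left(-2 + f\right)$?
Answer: $0$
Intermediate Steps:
$p{\left(f,n \right)} = -2 + n + 2 f$
$l = 0$
$J{\left(o,T \right)} = 0$ ($J{\left(o,T \right)} = 0 \left(-2 - 2 + 2 o\right) = 0 \left(-4 + 2 o\right) = 0$)
$- 33 J{\left(R{\left(-4 \right)},-4 \right)} \left(-28\right) = \left(-33\right) 0 \left(-28\right) = 0 \left(-28\right) = 0$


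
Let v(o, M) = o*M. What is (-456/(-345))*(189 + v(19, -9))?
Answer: 2736/115 ≈ 23.791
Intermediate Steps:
v(o, M) = M*o
(-456/(-345))*(189 + v(19, -9)) = (-456/(-345))*(189 - 9*19) = (-456*(-1/345))*(189 - 171) = (152/115)*18 = 2736/115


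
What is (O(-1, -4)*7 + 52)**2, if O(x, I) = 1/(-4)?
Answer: 40401/16 ≈ 2525.1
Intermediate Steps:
O(x, I) = -1/4
(O(-1, -4)*7 + 52)**2 = (-1/4*7 + 52)**2 = (-7/4 + 52)**2 = (201/4)**2 = 40401/16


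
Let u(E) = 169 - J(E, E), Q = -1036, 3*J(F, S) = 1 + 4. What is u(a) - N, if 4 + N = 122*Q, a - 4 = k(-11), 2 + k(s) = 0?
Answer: 379690/3 ≈ 1.2656e+5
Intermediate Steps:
J(F, S) = 5/3 (J(F, S) = (1 + 4)/3 = (⅓)*5 = 5/3)
k(s) = -2 (k(s) = -2 + 0 = -2)
a = 2 (a = 4 - 2 = 2)
u(E) = 502/3 (u(E) = 169 - 1*5/3 = 169 - 5/3 = 502/3)
N = -126396 (N = -4 + 122*(-1036) = -4 - 126392 = -126396)
u(a) - N = 502/3 - 1*(-126396) = 502/3 + 126396 = 379690/3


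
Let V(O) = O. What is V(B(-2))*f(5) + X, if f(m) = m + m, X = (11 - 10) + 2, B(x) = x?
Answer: -17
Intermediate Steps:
X = 3 (X = 1 + 2 = 3)
f(m) = 2*m
V(B(-2))*f(5) + X = -4*5 + 3 = -2*10 + 3 = -20 + 3 = -17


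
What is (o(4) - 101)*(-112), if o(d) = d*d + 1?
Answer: 9408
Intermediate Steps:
o(d) = 1 + d² (o(d) = d² + 1 = 1 + d²)
(o(4) - 101)*(-112) = ((1 + 4²) - 101)*(-112) = ((1 + 16) - 101)*(-112) = (17 - 101)*(-112) = -84*(-112) = 9408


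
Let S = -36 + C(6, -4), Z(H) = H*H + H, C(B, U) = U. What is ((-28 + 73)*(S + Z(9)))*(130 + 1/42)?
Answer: 2047875/7 ≈ 2.9255e+5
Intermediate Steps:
Z(H) = H + H² (Z(H) = H² + H = H + H²)
S = -40 (S = -36 - 4 = -40)
((-28 + 73)*(S + Z(9)))*(130 + 1/42) = ((-28 + 73)*(-40 + 9*(1 + 9)))*(130 + 1/42) = (45*(-40 + 9*10))*(130 + 1/42) = (45*(-40 + 90))*(5461/42) = (45*50)*(5461/42) = 2250*(5461/42) = 2047875/7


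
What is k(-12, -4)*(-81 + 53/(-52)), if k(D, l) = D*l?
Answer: -51180/13 ≈ -3936.9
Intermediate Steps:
k(-12, -4)*(-81 + 53/(-52)) = (-12*(-4))*(-81 + 53/(-52)) = 48*(-81 + 53*(-1/52)) = 48*(-81 - 53/52) = 48*(-4265/52) = -51180/13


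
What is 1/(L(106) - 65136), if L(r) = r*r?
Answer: -1/53900 ≈ -1.8553e-5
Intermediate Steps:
L(r) = r²
1/(L(106) - 65136) = 1/(106² - 65136) = 1/(11236 - 65136) = 1/(-53900) = -1/53900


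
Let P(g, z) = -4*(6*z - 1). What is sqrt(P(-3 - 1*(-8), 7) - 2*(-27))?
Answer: I*sqrt(110) ≈ 10.488*I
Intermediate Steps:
P(g, z) = 4 - 24*z (P(g, z) = -4*(-1 + 6*z) = 4 - 24*z)
sqrt(P(-3 - 1*(-8), 7) - 2*(-27)) = sqrt((4 - 24*7) - 2*(-27)) = sqrt((4 - 168) + 54) = sqrt(-164 + 54) = sqrt(-110) = I*sqrt(110)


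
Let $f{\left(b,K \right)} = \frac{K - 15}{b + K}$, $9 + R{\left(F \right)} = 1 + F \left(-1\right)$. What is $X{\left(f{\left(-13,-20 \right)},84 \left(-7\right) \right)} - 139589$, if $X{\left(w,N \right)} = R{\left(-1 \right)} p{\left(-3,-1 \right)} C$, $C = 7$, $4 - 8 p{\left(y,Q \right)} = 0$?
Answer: $- \frac{279227}{2} \approx -1.3961 \cdot 10^{5}$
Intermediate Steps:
$p{\left(y,Q \right)} = \frac{1}{2}$ ($p{\left(y,Q \right)} = \frac{1}{2} - 0 = \frac{1}{2} + 0 = \frac{1}{2}$)
$R{\left(F \right)} = -8 - F$ ($R{\left(F \right)} = -9 + \left(1 + F \left(-1\right)\right) = -9 - \left(-1 + F\right) = -8 - F$)
$f{\left(b,K \right)} = \frac{-15 + K}{K + b}$
$X{\left(w,N \right)} = - \frac{49}{2}$ ($X{\left(w,N \right)} = \left(-8 - -1\right) \frac{1}{2} \cdot 7 = \left(-8 + 1\right) \frac{1}{2} \cdot 7 = \left(-7\right) \frac{1}{2} \cdot 7 = \left(- \frac{7}{2}\right) 7 = - \frac{49}{2}$)
$X{\left(f{\left(-13,-20 \right)},84 \left(-7\right) \right)} - 139589 = - \frac{49}{2} - 139589 = - \frac{279227}{2}$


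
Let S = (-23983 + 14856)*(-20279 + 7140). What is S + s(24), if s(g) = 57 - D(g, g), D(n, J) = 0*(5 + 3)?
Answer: 119919710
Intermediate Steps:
D(n, J) = 0 (D(n, J) = 0*8 = 0)
s(g) = 57 (s(g) = 57 - 1*0 = 57 + 0 = 57)
S = 119919653 (S = -9127*(-13139) = 119919653)
S + s(24) = 119919653 + 57 = 119919710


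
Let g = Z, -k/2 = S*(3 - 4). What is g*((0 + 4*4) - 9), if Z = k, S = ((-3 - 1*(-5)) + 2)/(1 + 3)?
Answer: 14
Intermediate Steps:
S = 1 (S = ((-3 + 5) + 2)/4 = (2 + 2)*(¼) = 4*(¼) = 1)
k = 2 (k = -2*(3 - 4) = -2*(-1) = 2)
Z = 2
g = 2
g*((0 + 4*4) - 9) = 2*((0 + 4*4) - 9) = 2*((0 + 16) - 9) = 2*(16 - 9) = 2*7 = 14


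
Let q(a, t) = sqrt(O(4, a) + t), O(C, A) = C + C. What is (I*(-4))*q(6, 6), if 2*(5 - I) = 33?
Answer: 46*sqrt(14) ≈ 172.12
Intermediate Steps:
I = -23/2 (I = 5 - 1/2*33 = 5 - 33/2 = -23/2 ≈ -11.500)
O(C, A) = 2*C
q(a, t) = sqrt(8 + t) (q(a, t) = sqrt(2*4 + t) = sqrt(8 + t))
(I*(-4))*q(6, 6) = (-23/2*(-4))*sqrt(8 + 6) = 46*sqrt(14)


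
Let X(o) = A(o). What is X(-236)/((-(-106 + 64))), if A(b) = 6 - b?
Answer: 121/21 ≈ 5.7619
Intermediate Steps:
X(o) = 6 - o
X(-236)/((-(-106 + 64))) = (6 - 1*(-236))/((-(-106 + 64))) = (6 + 236)/((-1*(-42))) = 242/42 = 242*(1/42) = 121/21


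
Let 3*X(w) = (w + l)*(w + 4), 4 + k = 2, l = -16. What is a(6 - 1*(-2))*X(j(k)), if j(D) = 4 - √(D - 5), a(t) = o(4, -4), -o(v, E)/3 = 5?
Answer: 515 - 20*I*√7 ≈ 515.0 - 52.915*I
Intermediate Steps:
o(v, E) = -15 (o(v, E) = -3*5 = -15)
a(t) = -15
k = -2 (k = -4 + 2 = -2)
j(D) = 4 - √(-5 + D)
X(w) = (-16 + w)*(4 + w)/3 (X(w) = ((w - 16)*(w + 4))/3 = ((-16 + w)*(4 + w))/3 = (-16 + w)*(4 + w)/3)
a(6 - 1*(-2))*X(j(k)) = -15*(-64/3 - 4*(4 - √(-5 - 2)) + (4 - √(-5 - 2))²/3) = -15*(-64/3 - 4*(4 - √(-7)) + (4 - √(-7))²/3) = -15*(-64/3 - 4*(4 - I*√7) + (4 - I*√7)²/3) = -15*(-64/3 + (-16 + 4*I*√7) + (4 - I*√7)²/3) = -15*(-112/3 + (4 - I*√7)²/3 + 4*I*√7) = 560 - 5*(4 - I*√7)² - 60*I*√7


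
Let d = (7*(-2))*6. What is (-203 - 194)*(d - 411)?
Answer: 196515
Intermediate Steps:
d = -84 (d = -14*6 = -84)
(-203 - 194)*(d - 411) = (-203 - 194)*(-84 - 411) = -397*(-495) = 196515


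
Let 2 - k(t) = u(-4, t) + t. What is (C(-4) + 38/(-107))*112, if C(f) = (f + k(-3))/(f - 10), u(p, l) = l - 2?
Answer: -9392/107 ≈ -87.776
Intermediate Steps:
u(p, l) = -2 + l
k(t) = 4 - 2*t (k(t) = 2 - ((-2 + t) + t) = 2 - (-2 + 2*t) = 2 + (2 - 2*t) = 4 - 2*t)
C(f) = (10 + f)/(-10 + f) (C(f) = (f + (4 - 2*(-3)))/(f - 10) = (f + (4 + 6))/(-10 + f) = (f + 10)/(-10 + f) = (10 + f)/(-10 + f))
(C(-4) + 38/(-107))*112 = ((10 - 4)/(-10 - 4) + 38/(-107))*112 = (6/(-14) + 38*(-1/107))*112 = (-1/14*6 - 38/107)*112 = (-3/7 - 38/107)*112 = -587/749*112 = -9392/107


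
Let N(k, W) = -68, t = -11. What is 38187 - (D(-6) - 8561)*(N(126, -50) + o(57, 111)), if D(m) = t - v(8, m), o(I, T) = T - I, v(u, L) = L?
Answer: -81737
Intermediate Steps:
D(m) = -11 - m
38187 - (D(-6) - 8561)*(N(126, -50) + o(57, 111)) = 38187 - ((-11 - 1*(-6)) - 8561)*(-68 + (111 - 1*57)) = 38187 - ((-11 + 6) - 8561)*(-68 + (111 - 57)) = 38187 - (-5 - 8561)*(-68 + 54) = 38187 - (-8566)*(-14) = 38187 - 1*119924 = 38187 - 119924 = -81737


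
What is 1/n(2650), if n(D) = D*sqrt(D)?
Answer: sqrt(106)/1404500 ≈ 7.3305e-6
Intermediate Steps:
n(D) = D**(3/2)
1/n(2650) = 1/(2650**(3/2)) = 1/(13250*sqrt(106)) = sqrt(106)/1404500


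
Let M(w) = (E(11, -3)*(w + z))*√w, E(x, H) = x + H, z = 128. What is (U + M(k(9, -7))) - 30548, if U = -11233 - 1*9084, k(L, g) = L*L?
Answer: -35817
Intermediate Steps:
k(L, g) = L²
U = -20317 (U = -11233 - 9084 = -20317)
E(x, H) = H + x
M(w) = √w*(1024 + 8*w) (M(w) = ((-3 + 11)*(w + 128))*√w = (8*(128 + w))*√w = (1024 + 8*w)*√w = √w*(1024 + 8*w))
(U + M(k(9, -7))) - 30548 = (-20317 + 8*√(9²)*(128 + 9²)) - 30548 = (-20317 + 8*√81*(128 + 81)) - 30548 = (-20317 + 8*9*209) - 30548 = (-20317 + 15048) - 30548 = -5269 - 30548 = -35817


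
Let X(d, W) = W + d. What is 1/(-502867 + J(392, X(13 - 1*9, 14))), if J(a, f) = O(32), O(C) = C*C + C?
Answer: -1/501811 ≈ -1.9928e-6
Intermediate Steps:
O(C) = C + C² (O(C) = C² + C = C + C²)
J(a, f) = 1056 (J(a, f) = 32*(1 + 32) = 32*33 = 1056)
1/(-502867 + J(392, X(13 - 1*9, 14))) = 1/(-502867 + 1056) = 1/(-501811) = -1/501811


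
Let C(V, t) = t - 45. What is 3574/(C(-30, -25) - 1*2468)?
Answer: -1787/1269 ≈ -1.4082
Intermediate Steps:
C(V, t) = -45 + t
3574/(C(-30, -25) - 1*2468) = 3574/((-45 - 25) - 1*2468) = 3574/(-70 - 2468) = 3574/(-2538) = 3574*(-1/2538) = -1787/1269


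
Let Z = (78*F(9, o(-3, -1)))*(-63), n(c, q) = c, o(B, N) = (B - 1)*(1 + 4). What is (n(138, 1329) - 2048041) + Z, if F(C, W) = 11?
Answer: -2101957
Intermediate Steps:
o(B, N) = -5 + 5*B (o(B, N) = (-1 + B)*5 = -5 + 5*B)
Z = -54054 (Z = (78*11)*(-63) = 858*(-63) = -54054)
(n(138, 1329) - 2048041) + Z = (138 - 2048041) - 54054 = -2047903 - 54054 = -2101957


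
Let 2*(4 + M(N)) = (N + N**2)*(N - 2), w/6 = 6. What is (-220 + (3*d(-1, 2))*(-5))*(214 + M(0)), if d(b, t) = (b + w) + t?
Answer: -162750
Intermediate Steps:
w = 36 (w = 6*6 = 36)
d(b, t) = 36 + b + t (d(b, t) = (b + 36) + t = (36 + b) + t = 36 + b + t)
M(N) = -4 + (-2 + N)*(N + N**2)/2 (M(N) = -4 + ((N + N**2)*(N - 2))/2 = -4 + ((N + N**2)*(-2 + N))/2 = -4 + ((-2 + N)*(N + N**2))/2 = -4 + (-2 + N)*(N + N**2)/2)
(-220 + (3*d(-1, 2))*(-5))*(214 + M(0)) = (-220 + (3*(36 - 1 + 2))*(-5))*(214 + (-4 + (1/2)*0**3 - 1*0 - 1/2*0**2)) = (-220 + (3*37)*(-5))*(214 + (-4 + (1/2)*0 + 0 - 1/2*0)) = (-220 + 111*(-5))*(214 + (-4 + 0 + 0 + 0)) = (-220 - 555)*(214 - 4) = -775*210 = -162750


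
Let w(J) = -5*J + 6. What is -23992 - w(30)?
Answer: -23848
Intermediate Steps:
w(J) = 6 - 5*J
-23992 - w(30) = -23992 - (6 - 5*30) = -23992 - (6 - 150) = -23992 - 1*(-144) = -23992 + 144 = -23848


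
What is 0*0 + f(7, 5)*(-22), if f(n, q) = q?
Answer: -110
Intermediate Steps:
0*0 + f(7, 5)*(-22) = 0*0 + 5*(-22) = 0 - 110 = -110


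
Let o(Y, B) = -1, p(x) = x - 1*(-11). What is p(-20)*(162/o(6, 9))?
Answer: 1458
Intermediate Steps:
p(x) = 11 + x (p(x) = x + 11 = 11 + x)
p(-20)*(162/o(6, 9)) = (11 - 20)*(162/(-1)) = -1458*(-1) = -9*(-162) = 1458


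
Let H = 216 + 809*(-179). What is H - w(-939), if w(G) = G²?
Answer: -1026316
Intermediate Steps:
H = -144595 (H = 216 - 144811 = -144595)
H - w(-939) = -144595 - 1*(-939)² = -144595 - 1*881721 = -144595 - 881721 = -1026316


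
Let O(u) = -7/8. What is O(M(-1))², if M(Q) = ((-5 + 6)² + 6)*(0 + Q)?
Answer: 49/64 ≈ 0.76563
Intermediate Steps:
M(Q) = 7*Q (M(Q) = (1² + 6)*Q = (1 + 6)*Q = 7*Q)
O(u) = -7/8 (O(u) = -7*⅛ = -7/8)
O(M(-1))² = (-7/8)² = 49/64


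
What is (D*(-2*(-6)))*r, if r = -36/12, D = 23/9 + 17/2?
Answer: -398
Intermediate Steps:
D = 199/18 (D = 23*(1/9) + 17*(1/2) = 23/9 + 17/2 = 199/18 ≈ 11.056)
r = -3 (r = -36*1/12 = -3)
(D*(-2*(-6)))*r = (199*(-2*(-6))/18)*(-3) = ((199/18)*12)*(-3) = (398/3)*(-3) = -398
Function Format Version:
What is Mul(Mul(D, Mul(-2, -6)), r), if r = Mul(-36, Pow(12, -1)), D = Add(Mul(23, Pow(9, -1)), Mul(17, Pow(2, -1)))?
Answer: -398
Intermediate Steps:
D = Rational(199, 18) (D = Add(Mul(23, Rational(1, 9)), Mul(17, Rational(1, 2))) = Add(Rational(23, 9), Rational(17, 2)) = Rational(199, 18) ≈ 11.056)
r = -3 (r = Mul(-36, Rational(1, 12)) = -3)
Mul(Mul(D, Mul(-2, -6)), r) = Mul(Mul(Rational(199, 18), Mul(-2, -6)), -3) = Mul(Mul(Rational(199, 18), 12), -3) = Mul(Rational(398, 3), -3) = -398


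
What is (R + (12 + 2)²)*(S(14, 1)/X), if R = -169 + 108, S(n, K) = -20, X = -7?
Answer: 2700/7 ≈ 385.71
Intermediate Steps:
R = -61
(R + (12 + 2)²)*(S(14, 1)/X) = (-61 + (12 + 2)²)*(-20/(-7)) = (-61 + 14²)*(-20*(-⅐)) = (-61 + 196)*(20/7) = 135*(20/7) = 2700/7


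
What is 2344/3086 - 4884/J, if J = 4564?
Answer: -546751/1760563 ≈ -0.31055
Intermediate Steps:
2344/3086 - 4884/J = 2344/3086 - 4884/4564 = 2344*(1/3086) - 4884*1/4564 = 1172/1543 - 1221/1141 = -546751/1760563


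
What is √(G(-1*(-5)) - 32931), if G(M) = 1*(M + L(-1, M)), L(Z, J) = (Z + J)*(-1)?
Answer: I*√32930 ≈ 181.47*I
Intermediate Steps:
L(Z, J) = -J - Z (L(Z, J) = (J + Z)*(-1) = -J - Z)
G(M) = 1 (G(M) = 1*(M + (-M - 1*(-1))) = 1*(M + (-M + 1)) = 1*(M + (1 - M)) = 1*1 = 1)
√(G(-1*(-5)) - 32931) = √(1 - 32931) = √(-32930) = I*√32930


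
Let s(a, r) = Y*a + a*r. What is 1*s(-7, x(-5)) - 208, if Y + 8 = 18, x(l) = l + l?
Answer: -208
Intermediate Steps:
x(l) = 2*l
Y = 10 (Y = -8 + 18 = 10)
s(a, r) = 10*a + a*r
1*s(-7, x(-5)) - 208 = 1*(-7*(10 + 2*(-5))) - 208 = 1*(-7*(10 - 10)) - 208 = 1*(-7*0) - 208 = 1*0 - 208 = 0 - 208 = -208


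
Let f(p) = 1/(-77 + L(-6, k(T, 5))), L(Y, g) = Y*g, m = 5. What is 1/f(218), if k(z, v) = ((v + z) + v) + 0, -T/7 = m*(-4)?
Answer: -977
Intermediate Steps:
T = 140 (T = -35*(-4) = -7*(-20) = 140)
k(z, v) = z + 2*v (k(z, v) = (z + 2*v) + 0 = z + 2*v)
f(p) = -1/977 (f(p) = 1/(-77 - 6*(140 + 2*5)) = 1/(-77 - 6*(140 + 10)) = 1/(-77 - 6*150) = 1/(-77 - 900) = 1/(-977) = -1/977)
1/f(218) = 1/(-1/977) = -977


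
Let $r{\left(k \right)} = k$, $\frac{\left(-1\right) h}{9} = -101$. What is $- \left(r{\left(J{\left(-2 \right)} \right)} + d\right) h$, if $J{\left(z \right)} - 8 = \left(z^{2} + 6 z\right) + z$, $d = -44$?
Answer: $41814$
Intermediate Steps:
$h = 909$ ($h = \left(-9\right) \left(-101\right) = 909$)
$J{\left(z \right)} = 8 + z^{2} + 7 z$ ($J{\left(z \right)} = 8 + \left(\left(z^{2} + 6 z\right) + z\right) = 8 + \left(z^{2} + 7 z\right) = 8 + z^{2} + 7 z$)
$- \left(r{\left(J{\left(-2 \right)} \right)} + d\right) h = - \left(\left(8 + \left(-2\right)^{2} + 7 \left(-2\right)\right) - 44\right) 909 = - \left(\left(8 + 4 - 14\right) - 44\right) 909 = - \left(-2 - 44\right) 909 = - \left(-46\right) 909 = \left(-1\right) \left(-41814\right) = 41814$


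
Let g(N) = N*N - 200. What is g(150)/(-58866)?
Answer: -11150/29433 ≈ -0.37883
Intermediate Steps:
g(N) = -200 + N**2 (g(N) = N**2 - 200 = -200 + N**2)
g(150)/(-58866) = (-200 + 150**2)/(-58866) = (-200 + 22500)*(-1/58866) = 22300*(-1/58866) = -11150/29433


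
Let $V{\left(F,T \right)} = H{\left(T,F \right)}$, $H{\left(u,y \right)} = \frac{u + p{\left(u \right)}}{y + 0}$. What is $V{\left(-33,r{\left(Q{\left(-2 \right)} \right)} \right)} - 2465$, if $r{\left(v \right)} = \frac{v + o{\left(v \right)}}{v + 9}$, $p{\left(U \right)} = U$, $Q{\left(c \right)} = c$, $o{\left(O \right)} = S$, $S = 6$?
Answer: $- \frac{569423}{231} \approx -2465.0$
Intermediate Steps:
$o{\left(O \right)} = 6$
$r{\left(v \right)} = \frac{6 + v}{9 + v}$ ($r{\left(v \right)} = \frac{v + 6}{v + 9} = \frac{6 + v}{9 + v}$)
$H{\left(u,y \right)} = \frac{2 u}{y}$ ($H{\left(u,y \right)} = \frac{u + u}{y + 0} = \frac{2 u}{y}$)
$V{\left(F,T \right)} = \frac{2 T}{F}$
$V{\left(-33,r{\left(Q{\left(-2 \right)} \right)} \right)} - 2465 = \frac{2 \frac{6 - 2}{9 - 2}}{-33} - 2465 = 2 \cdot \frac{1}{7} \cdot 4 \left(- \frac{1}{33}\right) - 2465 = 2 \cdot \frac{4}{7} \left(- \frac{1}{33}\right) - 2465 = - \frac{8}{231} - 2465 = - \frac{569423}{231}$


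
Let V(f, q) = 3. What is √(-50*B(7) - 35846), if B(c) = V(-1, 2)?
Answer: 2*I*√8999 ≈ 189.73*I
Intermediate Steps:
B(c) = 3
√(-50*B(7) - 35846) = √(-50*3 - 35846) = √(-150 - 35846) = √(-35996) = 2*I*√8999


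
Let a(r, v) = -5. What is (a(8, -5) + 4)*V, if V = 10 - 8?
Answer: -2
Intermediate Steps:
V = 2
(a(8, -5) + 4)*V = (-5 + 4)*2 = -1*2 = -2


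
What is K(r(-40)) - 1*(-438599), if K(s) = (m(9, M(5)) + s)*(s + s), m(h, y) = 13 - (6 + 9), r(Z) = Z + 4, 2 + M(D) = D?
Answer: 441335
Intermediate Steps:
M(D) = -2 + D
r(Z) = 4 + Z
m(h, y) = -2 (m(h, y) = 13 - 1*15 = 13 - 15 = -2)
K(s) = 2*s*(-2 + s) (K(s) = (-2 + s)*(s + s) = (-2 + s)*(2*s) = 2*s*(-2 + s))
K(r(-40)) - 1*(-438599) = 2*(4 - 40)*(-2 + (4 - 40)) - 1*(-438599) = 2*(-36)*(-2 - 36) + 438599 = 2*(-36)*(-38) + 438599 = 2736 + 438599 = 441335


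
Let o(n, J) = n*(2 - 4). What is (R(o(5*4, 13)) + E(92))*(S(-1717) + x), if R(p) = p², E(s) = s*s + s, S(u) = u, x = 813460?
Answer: 8244061908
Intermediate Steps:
o(n, J) = -2*n (o(n, J) = n*(-2) = -2*n)
E(s) = s + s² (E(s) = s² + s = s + s²)
(R(o(5*4, 13)) + E(92))*(S(-1717) + x) = ((-10*4)² + 92*(1 + 92))*(-1717 + 813460) = ((-2*20)² + 92*93)*811743 = ((-40)² + 8556)*811743 = (1600 + 8556)*811743 = 10156*811743 = 8244061908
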